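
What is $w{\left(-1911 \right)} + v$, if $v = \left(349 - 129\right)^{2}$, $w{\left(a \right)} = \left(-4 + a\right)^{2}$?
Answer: $3715625$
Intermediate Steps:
$v = 48400$ ($v = 220^{2} = 48400$)
$w{\left(-1911 \right)} + v = \left(-4 - 1911\right)^{2} + 48400 = \left(-1915\right)^{2} + 48400 = 3667225 + 48400 = 3715625$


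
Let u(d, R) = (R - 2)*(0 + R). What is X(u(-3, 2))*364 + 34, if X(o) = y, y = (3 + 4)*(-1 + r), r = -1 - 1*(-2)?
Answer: 34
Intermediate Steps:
u(d, R) = R*(-2 + R) (u(d, R) = (-2 + R)*R = R*(-2 + R))
r = 1 (r = -1 + 2 = 1)
y = 0 (y = (3 + 4)*(-1 + 1) = 7*0 = 0)
X(o) = 0
X(u(-3, 2))*364 + 34 = 0*364 + 34 = 0 + 34 = 34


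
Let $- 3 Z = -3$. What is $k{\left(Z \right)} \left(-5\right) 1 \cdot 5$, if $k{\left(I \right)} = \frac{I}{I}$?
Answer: $-25$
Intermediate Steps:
$Z = 1$ ($Z = \left(- \frac{1}{3}\right) \left(-3\right) = 1$)
$k{\left(I \right)} = 1$
$k{\left(Z \right)} \left(-5\right) 1 \cdot 5 = 1 \left(-5\right) 1 \cdot 5 = 1 \left(\left(-5\right) 5\right) = 1 \left(-25\right) = -25$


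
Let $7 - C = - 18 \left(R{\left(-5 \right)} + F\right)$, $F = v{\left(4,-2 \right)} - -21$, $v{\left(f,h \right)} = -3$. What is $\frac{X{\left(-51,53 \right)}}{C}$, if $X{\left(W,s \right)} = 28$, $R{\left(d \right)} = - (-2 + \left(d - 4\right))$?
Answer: $\frac{28}{529} \approx 0.05293$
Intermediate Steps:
$R{\left(d \right)} = 6 - d$ ($R{\left(d \right)} = - (-2 + \left(d - 4\right)) = - (-2 + \left(-4 + d\right)) = - (-6 + d) = 6 - d$)
$F = 18$ ($F = -3 - -21 = -3 + 21 = 18$)
$C = 529$ ($C = 7 - - 18 \left(\left(6 - -5\right) + 18\right) = 7 - - 18 \left(\left(6 + 5\right) + 18\right) = 7 - - 18 \left(11 + 18\right) = 7 - \left(-18\right) 29 = 7 - -522 = 7 + 522 = 529$)
$\frac{X{\left(-51,53 \right)}}{C} = \frac{28}{529}$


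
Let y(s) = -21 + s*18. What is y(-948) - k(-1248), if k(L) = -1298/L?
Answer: -10661689/624 ≈ -17086.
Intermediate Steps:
y(s) = -21 + 18*s
y(-948) - k(-1248) = (-21 + 18*(-948)) - (-1298)/(-1248) = (-21 - 17064) - (-1298)*(-1)/1248 = -17085 - 1*649/624 = -17085 - 649/624 = -10661689/624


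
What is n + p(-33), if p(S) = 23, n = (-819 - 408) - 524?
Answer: -1728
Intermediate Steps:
n = -1751 (n = -1227 - 524 = -1751)
n + p(-33) = -1751 + 23 = -1728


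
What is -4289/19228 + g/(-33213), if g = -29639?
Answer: 427448135/638619564 ≈ 0.66933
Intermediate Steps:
-4289/19228 + g/(-33213) = -4289/19228 - 29639/(-33213) = -4289*1/19228 - 29639*(-1/33213) = -4289/19228 + 29639/33213 = 427448135/638619564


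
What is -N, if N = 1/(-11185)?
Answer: 1/11185 ≈ 8.9405e-5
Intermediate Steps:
N = -1/11185 ≈ -8.9405e-5
-N = -1*(-1/11185) = 1/11185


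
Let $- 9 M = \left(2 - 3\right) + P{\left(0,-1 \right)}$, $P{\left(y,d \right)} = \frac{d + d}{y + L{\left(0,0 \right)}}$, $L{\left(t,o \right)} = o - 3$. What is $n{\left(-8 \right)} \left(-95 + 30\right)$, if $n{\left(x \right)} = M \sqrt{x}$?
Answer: $- \frac{130 i \sqrt{2}}{27} \approx - 6.8092 i$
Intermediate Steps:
$L{\left(t,o \right)} = -3 + o$
$P{\left(y,d \right)} = \frac{2 d}{-3 + y}$ ($P{\left(y,d \right)} = \frac{d + d}{y + \left(-3 + 0\right)} = \frac{2 d}{y - 3} = \frac{2 d}{-3 + y}$)
$M = \frac{1}{27}$ ($M = - \frac{\left(2 - 3\right) + 2 \left(-1\right) \frac{1}{-3 + 0}}{9} = - \frac{-1 + 2 \left(-1\right) \frac{1}{-3}}{9} = - \frac{-1 + 2 \left(-1\right) \left(- \frac{1}{3}\right)}{9} = - \frac{-1 + \frac{2}{3}}{9} = \left(- \frac{1}{9}\right) \left(- \frac{1}{3}\right) = \frac{1}{27} \approx 0.037037$)
$n{\left(x \right)} = \frac{\sqrt{x}}{27}$
$n{\left(-8 \right)} \left(-95 + 30\right) = \frac{\sqrt{-8}}{27} \left(-95 + 30\right) = \frac{2 i \sqrt{2}}{27} \left(-65\right) = - \frac{130 i \sqrt{2}}{27}$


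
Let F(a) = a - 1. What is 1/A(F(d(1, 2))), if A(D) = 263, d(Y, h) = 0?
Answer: 1/263 ≈ 0.0038023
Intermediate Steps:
F(a) = -1 + a
1/A(F(d(1, 2))) = 1/263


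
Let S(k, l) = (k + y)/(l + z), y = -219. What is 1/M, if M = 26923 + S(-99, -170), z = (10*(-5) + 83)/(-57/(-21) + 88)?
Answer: 107719/2900320567 ≈ 3.7140e-5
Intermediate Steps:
z = 231/635 (z = (-50 + 83)/(-57*(-1/21) + 88) = 33/(19/7 + 88) = 33/(635/7) = 33*(7/635) = 231/635 ≈ 0.36378)
S(k, l) = (-219 + k)/(231/635 + l) (S(k, l) = (k - 219)/(l + 231/635) = (-219 + k)/(231/635 + l))
M = 2900320567/107719 (M = 26923 + 635*(-219 - 99)/(231 + 635*(-170)) = 26923 + 635*(-318)/(231 - 107950) = 26923 + 635*(-318)/(-107719) = 26923 + 635*(-1/107719)*(-318) = 26923 + 201930/107719 = 2900320567/107719 ≈ 26925.)
1/M = 1/(2900320567/107719) = 107719/2900320567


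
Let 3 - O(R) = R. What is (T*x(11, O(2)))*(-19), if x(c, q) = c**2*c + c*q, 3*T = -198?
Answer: 1682868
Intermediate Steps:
T = -66 (T = (1/3)*(-198) = -66)
O(R) = 3 - R
x(c, q) = c**3 + c*q
(T*x(11, O(2)))*(-19) = -726*((3 - 1*2) + 11**2)*(-19) = -726*((3 - 2) + 121)*(-19) = -726*(1 + 121)*(-19) = -726*122*(-19) = -66*1342*(-19) = -88572*(-19) = 1682868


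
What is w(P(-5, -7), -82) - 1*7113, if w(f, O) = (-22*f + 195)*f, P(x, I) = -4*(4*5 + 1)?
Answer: -178725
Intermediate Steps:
P(x, I) = -84 (P(x, I) = -4*(20 + 1) = -4*21 = -84)
w(f, O) = f*(195 - 22*f) (w(f, O) = (195 - 22*f)*f = f*(195 - 22*f))
w(P(-5, -7), -82) - 1*7113 = -84*(195 - 22*(-84)) - 1*7113 = -84*(195 + 1848) - 7113 = -84*2043 - 7113 = -171612 - 7113 = -178725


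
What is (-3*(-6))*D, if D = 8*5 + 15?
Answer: 990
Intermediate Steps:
D = 55 (D = 40 + 15 = 55)
(-3*(-6))*D = -3*(-6)*55 = 18*55 = 990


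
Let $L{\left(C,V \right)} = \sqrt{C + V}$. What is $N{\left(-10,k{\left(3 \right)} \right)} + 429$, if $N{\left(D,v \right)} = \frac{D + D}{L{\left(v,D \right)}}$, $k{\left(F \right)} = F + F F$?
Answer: $429 - 10 \sqrt{2} \approx 414.86$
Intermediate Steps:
$k{\left(F \right)} = F + F^{2}$
$N{\left(D,v \right)} = \frac{2 D}{\sqrt{D + v}}$ ($N{\left(D,v \right)} = \frac{D + D}{\sqrt{v + D}} = \frac{2 D}{\sqrt{D + v}}$)
$N{\left(-10,k{\left(3 \right)} \right)} + 429 = 2 \left(-10\right) \frac{1}{\sqrt{-10 + 3 \left(1 + 3\right)}} + 429 = 2 \left(-10\right) \frac{1}{\sqrt{-10 + 3 \cdot 4}} + 429 = 2 \left(-10\right) \frac{1}{\sqrt{-10 + 12}} + 429 = 2 \left(-10\right) \frac{1}{\sqrt{2}} + 429 = 2 \left(-10\right) \frac{\sqrt{2}}{2} + 429 = - 10 \sqrt{2} + 429 = 429 - 10 \sqrt{2}$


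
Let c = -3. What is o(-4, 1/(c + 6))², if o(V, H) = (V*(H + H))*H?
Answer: 64/81 ≈ 0.79012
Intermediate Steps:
o(V, H) = 2*V*H² (o(V, H) = (V*(2*H))*H = (2*H*V)*H = 2*V*H²)
o(-4, 1/(c + 6))² = (2*(-4)*(1/(-3 + 6))²)² = (2*(-4)*(1/3)²)² = (2*(-4)*(⅓)²)² = (2*(-4)*(⅑))² = (-8/9)² = 64/81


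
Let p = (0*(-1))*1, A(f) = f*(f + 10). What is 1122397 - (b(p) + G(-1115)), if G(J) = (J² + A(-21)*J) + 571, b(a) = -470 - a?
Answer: 136636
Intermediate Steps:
A(f) = f*(10 + f)
p = 0 (p = 0*1 = 0)
G(J) = 571 + J² + 231*J (G(J) = (J² + (-21*(10 - 21))*J) + 571 = (J² + (-21*(-11))*J) + 571 = (J² + 231*J) + 571 = 571 + J² + 231*J)
1122397 - (b(p) + G(-1115)) = 1122397 - ((-470 - 1*0) + (571 + (-1115)² + 231*(-1115))) = 1122397 - ((-470 + 0) + (571 + 1243225 - 257565)) = 1122397 - (-470 + 986231) = 1122397 - 1*985761 = 1122397 - 985761 = 136636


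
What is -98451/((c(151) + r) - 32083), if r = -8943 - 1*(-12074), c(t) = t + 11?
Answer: 98451/28790 ≈ 3.4196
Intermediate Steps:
c(t) = 11 + t
r = 3131 (r = -8943 + 12074 = 3131)
-98451/((c(151) + r) - 32083) = -98451/(((11 + 151) + 3131) - 32083) = -98451/((162 + 3131) - 32083) = -98451/(3293 - 32083) = -98451/(-28790) = -98451*(-1/28790) = 98451/28790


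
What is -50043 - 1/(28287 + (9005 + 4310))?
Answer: -2081888887/41602 ≈ -50043.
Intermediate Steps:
-50043 - 1/(28287 + (9005 + 4310)) = -50043 - 1/(28287 + 13315) = -50043 - 1/41602 = -2081888887/41602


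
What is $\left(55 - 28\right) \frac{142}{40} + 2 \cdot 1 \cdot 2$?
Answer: $\frac{1997}{20} \approx 99.85$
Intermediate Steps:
$\left(55 - 28\right) \frac{142}{40} + 2 \cdot 1 \cdot 2 = \left(55 - 28\right) 142 \cdot \frac{1}{40} + 2 \cdot 2 = 27 \cdot \frac{71}{20} + 4 = \frac{1917}{20} + 4 = \frac{1997}{20}$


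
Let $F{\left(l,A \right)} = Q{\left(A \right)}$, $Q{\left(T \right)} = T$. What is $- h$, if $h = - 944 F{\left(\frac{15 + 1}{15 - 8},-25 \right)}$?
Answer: $-23600$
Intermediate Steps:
$F{\left(l,A \right)} = A$
$h = 23600$ ($h = \left(-944\right) \left(-25\right) = 23600$)
$- h = \left(-1\right) 23600 = -23600$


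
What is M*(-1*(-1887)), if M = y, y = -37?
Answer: -69819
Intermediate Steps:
M = -37
M*(-1*(-1887)) = -(-37)*(-1887) = -37*1887 = -69819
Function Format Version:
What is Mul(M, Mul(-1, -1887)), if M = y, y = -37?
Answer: -69819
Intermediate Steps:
M = -37
Mul(M, Mul(-1, -1887)) = Mul(-37, Mul(-1, -1887)) = Mul(-37, 1887) = -69819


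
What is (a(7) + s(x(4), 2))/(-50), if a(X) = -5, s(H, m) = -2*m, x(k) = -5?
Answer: 9/50 ≈ 0.18000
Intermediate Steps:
(a(7) + s(x(4), 2))/(-50) = (-5 - 2*2)/(-50) = -(-5 - 4)/50 = -1/50*(-9) = 9/50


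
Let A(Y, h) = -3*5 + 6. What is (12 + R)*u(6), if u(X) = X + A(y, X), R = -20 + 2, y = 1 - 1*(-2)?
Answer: 18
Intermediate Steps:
y = 3 (y = 1 + 2 = 3)
R = -18
A(Y, h) = -9 (A(Y, h) = -15 + 6 = -9)
u(X) = -9 + X (u(X) = X - 9 = -9 + X)
(12 + R)*u(6) = (12 - 18)*(-9 + 6) = -6*(-3) = 18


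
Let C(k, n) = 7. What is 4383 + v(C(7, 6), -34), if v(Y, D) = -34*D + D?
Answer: 5505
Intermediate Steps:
v(Y, D) = -33*D
4383 + v(C(7, 6), -34) = 4383 - 33*(-34) = 4383 + 1122 = 5505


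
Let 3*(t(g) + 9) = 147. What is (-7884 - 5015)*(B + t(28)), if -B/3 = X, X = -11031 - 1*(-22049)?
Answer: 425847586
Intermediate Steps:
X = 11018 (X = -11031 + 22049 = 11018)
t(g) = 40 (t(g) = -9 + (1/3)*147 = -9 + 49 = 40)
B = -33054 (B = -3*11018 = -33054)
(-7884 - 5015)*(B + t(28)) = (-7884 - 5015)*(-33054 + 40) = -12899*(-33014) = 425847586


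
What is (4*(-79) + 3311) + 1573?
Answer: 4568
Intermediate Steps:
(4*(-79) + 3311) + 1573 = (-316 + 3311) + 1573 = 2995 + 1573 = 4568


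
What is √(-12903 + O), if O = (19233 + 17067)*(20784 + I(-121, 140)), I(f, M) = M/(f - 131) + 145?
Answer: √6837206673/3 ≈ 27562.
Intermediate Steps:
I(f, M) = 145 + M/(-131 + f) (I(f, M) = M/(-131 + f) + 145 = 145 + M/(-131 + f))
O = 2279107600/3 (O = (19233 + 17067)*(20784 + (-18995 + 140 + 145*(-121))/(-131 - 121)) = 36300*(20784 + (-18995 + 140 - 17545)/(-252)) = 36300*(20784 - 1/252*(-36400)) = 36300*(20784 + 1300/9) = 36300*(188356/9) = 2279107600/3 ≈ 7.5970e+8)
√(-12903 + O) = √(-12903 + 2279107600/3) = √(2279068891/3) = √6837206673/3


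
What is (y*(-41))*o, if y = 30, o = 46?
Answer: -56580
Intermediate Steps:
(y*(-41))*o = (30*(-41))*46 = -1230*46 = -56580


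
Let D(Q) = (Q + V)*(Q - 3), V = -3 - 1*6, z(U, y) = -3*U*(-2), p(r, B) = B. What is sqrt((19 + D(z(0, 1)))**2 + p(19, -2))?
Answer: sqrt(2114) ≈ 45.978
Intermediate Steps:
z(U, y) = 6*U
V = -9 (V = -3 - 6 = -9)
D(Q) = (-9 + Q)*(-3 + Q) (D(Q) = (Q - 9)*(Q - 3) = (-9 + Q)*(-3 + Q))
sqrt((19 + D(z(0, 1)))**2 + p(19, -2)) = sqrt((19 + (27 + (6*0)**2 - 72*0))**2 - 2) = sqrt((19 + (27 + 0**2 - 12*0))**2 - 2) = sqrt((19 + (27 + 0 + 0))**2 - 2) = sqrt((19 + 27)**2 - 2) = sqrt(46**2 - 2) = sqrt(2116 - 2) = sqrt(2114)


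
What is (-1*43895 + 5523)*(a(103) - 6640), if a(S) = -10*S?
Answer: 294313240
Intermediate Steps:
(-1*43895 + 5523)*(a(103) - 6640) = (-1*43895 + 5523)*(-10*103 - 6640) = (-43895 + 5523)*(-1030 - 6640) = -38372*(-7670) = 294313240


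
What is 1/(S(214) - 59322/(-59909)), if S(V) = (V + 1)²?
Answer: 59909/2769352847 ≈ 2.1633e-5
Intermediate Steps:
S(V) = (1 + V)²
1/(S(214) - 59322/(-59909)) = 1/((1 + 214)² - 59322/(-59909)) = 1/(215² - 59322*(-1/59909)) = 1/(46225 + 59322/59909) = 1/(2769352847/59909) = 59909/2769352847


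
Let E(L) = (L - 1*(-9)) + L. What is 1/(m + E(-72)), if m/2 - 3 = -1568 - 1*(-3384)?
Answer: 1/3503 ≈ 0.00028547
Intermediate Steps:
m = 3638 (m = 6 + 2*(-1568 - 1*(-3384)) = 6 + 2*(-1568 + 3384) = 6 + 2*1816 = 6 + 3632 = 3638)
E(L) = 9 + 2*L (E(L) = (L + 9) + L = (9 + L) + L = 9 + 2*L)
1/(m + E(-72)) = 1/(3638 + (9 + 2*(-72))) = 1/(3638 + (9 - 144)) = 1/(3638 - 135) = 1/3503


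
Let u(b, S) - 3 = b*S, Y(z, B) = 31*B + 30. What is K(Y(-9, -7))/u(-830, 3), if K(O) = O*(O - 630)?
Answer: -152779/2487 ≈ -61.431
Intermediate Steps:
Y(z, B) = 30 + 31*B
u(b, S) = 3 + S*b (u(b, S) = 3 + b*S = 3 + S*b)
K(O) = O*(-630 + O)
K(Y(-9, -7))/u(-830, 3) = ((30 + 31*(-7))*(-630 + (30 + 31*(-7))))/(3 + 3*(-830)) = ((30 - 217)*(-630 + (30 - 217)))/(3 - 2490) = -187*(-630 - 187)/(-2487) = -187*(-817)*(-1/2487) = 152779*(-1/2487) = -152779/2487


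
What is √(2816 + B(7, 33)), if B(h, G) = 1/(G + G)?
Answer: 7*√250338/66 ≈ 53.066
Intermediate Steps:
B(h, G) = 1/(2*G)
√(2816 + B(7, 33)) = √(2816 + (½)/33) = √(2816 + (½)*(1/33)) = √(2816 + 1/66) = √(185857/66) = 7*√250338/66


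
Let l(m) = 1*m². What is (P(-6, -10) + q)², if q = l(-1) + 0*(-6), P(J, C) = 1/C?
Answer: 81/100 ≈ 0.81000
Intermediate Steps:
l(m) = m²
q = 1 (q = (-1)² + 0*(-6) = 1 + 0 = 1)
(P(-6, -10) + q)² = (1/(-10) + 1)² = (-⅒ + 1)² = (9/10)² = 81/100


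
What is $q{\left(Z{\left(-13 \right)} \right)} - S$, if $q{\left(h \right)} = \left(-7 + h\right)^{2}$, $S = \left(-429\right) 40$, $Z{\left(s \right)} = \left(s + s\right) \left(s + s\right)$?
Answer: $464721$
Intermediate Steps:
$Z{\left(s \right)} = 4 s^{2}$ ($Z{\left(s \right)} = 2 s 2 s = 4 s^{2}$)
$S = -17160$
$q{\left(Z{\left(-13 \right)} \right)} - S = \left(-7 + 4 \left(-13\right)^{2}\right)^{2} - -17160 = \left(-7 + 4 \cdot 169\right)^{2} + 17160 = \left(-7 + 676\right)^{2} + 17160 = 669^{2} + 17160 = 447561 + 17160 = 464721$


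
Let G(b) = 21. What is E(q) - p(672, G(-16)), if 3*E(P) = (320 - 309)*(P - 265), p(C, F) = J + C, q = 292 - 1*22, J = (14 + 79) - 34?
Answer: -2138/3 ≈ -712.67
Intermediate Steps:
J = 59 (J = 93 - 34 = 59)
q = 270 (q = 292 - 22 = 270)
p(C, F) = 59 + C
E(P) = -2915/3 + 11*P/3 (E(P) = ((320 - 309)*(P - 265))/3 = (11*(-265 + P))/3 = (-2915 + 11*P)/3 = -2915/3 + 11*P/3)
E(q) - p(672, G(-16)) = (-2915/3 + (11/3)*270) - (59 + 672) = (-2915/3 + 990) - 1*731 = 55/3 - 731 = -2138/3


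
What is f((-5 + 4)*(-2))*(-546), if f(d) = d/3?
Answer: -364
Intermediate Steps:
f(d) = d/3 (f(d) = d*(⅓) = d/3)
f((-5 + 4)*(-2))*(-546) = (((-5 + 4)*(-2))/3)*(-546) = ((-1*(-2))/3)*(-546) = ((⅓)*2)*(-546) = (⅔)*(-546) = -364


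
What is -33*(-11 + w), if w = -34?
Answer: 1485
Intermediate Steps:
-33*(-11 + w) = -33*(-11 - 34) = -33*(-45) = 1485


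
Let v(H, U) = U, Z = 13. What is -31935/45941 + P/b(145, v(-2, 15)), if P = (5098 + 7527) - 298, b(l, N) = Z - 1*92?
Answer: -568837572/3629339 ≈ -156.73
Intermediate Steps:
b(l, N) = -79 (b(l, N) = 13 - 1*92 = 13 - 92 = -79)
P = 12327 (P = 12625 - 298 = 12327)
-31935/45941 + P/b(145, v(-2, 15)) = -31935/45941 + 12327/(-79) = -31935*1/45941 + 12327*(-1/79) = -31935/45941 - 12327/79 = -568837572/3629339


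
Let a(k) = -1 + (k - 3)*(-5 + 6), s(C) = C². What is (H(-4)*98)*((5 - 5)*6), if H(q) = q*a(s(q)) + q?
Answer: 0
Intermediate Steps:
a(k) = -4 + k (a(k) = -1 + (-3 + k)*1 = -1 + (-3 + k) = -4 + k)
H(q) = q + q*(-4 + q²) (H(q) = q*(-4 + q²) + q = q + q*(-4 + q²))
(H(-4)*98)*((5 - 5)*6) = (-4*(-3 + (-4)²)*98)*((5 - 5)*6) = (-4*(-3 + 16)*98)*(0*6) = (-4*13*98)*0 = -52*98*0 = -5096*0 = 0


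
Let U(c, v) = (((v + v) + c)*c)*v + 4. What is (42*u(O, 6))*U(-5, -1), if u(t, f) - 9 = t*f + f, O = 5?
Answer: -58590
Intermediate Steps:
u(t, f) = 9 + f + f*t (u(t, f) = 9 + (t*f + f) = 9 + (f*t + f) = 9 + (f + f*t) = 9 + f + f*t)
U(c, v) = 4 + c*v*(c + 2*v) (U(c, v) = ((2*v + c)*c)*v + 4 = ((c + 2*v)*c)*v + 4 = (c*(c + 2*v))*v + 4 = c*v*(c + 2*v) + 4 = 4 + c*v*(c + 2*v))
(42*u(O, 6))*U(-5, -1) = (42*(9 + 6 + 6*5))*(4 - 1*(-5)² + 2*(-5)*(-1)²) = (42*(9 + 6 + 30))*(4 - 1*25 + 2*(-5)*1) = (42*45)*(4 - 25 - 10) = 1890*(-31) = -58590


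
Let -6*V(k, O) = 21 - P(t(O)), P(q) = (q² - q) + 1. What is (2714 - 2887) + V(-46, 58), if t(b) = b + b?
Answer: 2047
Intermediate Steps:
t(b) = 2*b
P(q) = 1 + q² - q
V(k, O) = -10/3 - O/3 + 2*O²/3 (V(k, O) = -(21 - (1 + (2*O)² - 2*O))/6 = -(21 - (1 + 4*O² - 2*O))/6 = -(21 - (1 - 2*O + 4*O²))/6 = -(21 + (-1 - 4*O² + 2*O))/6 = -(20 - 4*O² + 2*O)/6 = -10/3 - O/3 + 2*O²/3)
(2714 - 2887) + V(-46, 58) = (2714 - 2887) + (-10/3 - ⅓*58 + (⅔)*58²) = -173 + (-10/3 - 58/3 + (⅔)*3364) = -173 + (-10/3 - 58/3 + 6728/3) = -173 + 2220 = 2047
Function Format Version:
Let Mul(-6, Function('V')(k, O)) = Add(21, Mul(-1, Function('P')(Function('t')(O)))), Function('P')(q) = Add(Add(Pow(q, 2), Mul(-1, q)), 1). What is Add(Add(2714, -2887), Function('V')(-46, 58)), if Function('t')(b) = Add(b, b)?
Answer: 2047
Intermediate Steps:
Function('t')(b) = Mul(2, b)
Function('P')(q) = Add(1, Pow(q, 2), Mul(-1, q))
Function('V')(k, O) = Add(Rational(-10, 3), Mul(Rational(-1, 3), O), Mul(Rational(2, 3), Pow(O, 2))) (Function('V')(k, O) = Mul(Rational(-1, 6), Add(21, Mul(-1, Add(1, Pow(Mul(2, O), 2), Mul(-1, Mul(2, O)))))) = Mul(Rational(-1, 6), Add(21, Mul(-1, Add(1, Mul(4, Pow(O, 2)), Mul(-2, O))))) = Mul(Rational(-1, 6), Add(21, Mul(-1, Add(1, Mul(-2, O), Mul(4, Pow(O, 2)))))) = Mul(Rational(-1, 6), Add(21, Add(-1, Mul(-4, Pow(O, 2)), Mul(2, O)))) = Mul(Rational(-1, 6), Add(20, Mul(-4, Pow(O, 2)), Mul(2, O))) = Add(Rational(-10, 3), Mul(Rational(-1, 3), O), Mul(Rational(2, 3), Pow(O, 2))))
Add(Add(2714, -2887), Function('V')(-46, 58)) = Add(Add(2714, -2887), Add(Rational(-10, 3), Mul(Rational(-1, 3), 58), Mul(Rational(2, 3), Pow(58, 2)))) = Add(-173, Add(Rational(-10, 3), Rational(-58, 3), Mul(Rational(2, 3), 3364))) = Add(-173, Add(Rational(-10, 3), Rational(-58, 3), Rational(6728, 3))) = Add(-173, 2220) = 2047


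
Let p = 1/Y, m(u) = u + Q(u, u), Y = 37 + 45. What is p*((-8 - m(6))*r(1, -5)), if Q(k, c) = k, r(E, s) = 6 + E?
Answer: -70/41 ≈ -1.7073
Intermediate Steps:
Y = 82
m(u) = 2*u (m(u) = u + u = 2*u)
p = 1/82 ≈ 0.012195
p*((-8 - m(6))*r(1, -5)) = ((-8 - 2*6)*(6 + 1))/82 = ((-8 - 1*12)*7)/82 = ((-8 - 12)*7)/82 = (-20*7)/82 = (1/82)*(-140) = -70/41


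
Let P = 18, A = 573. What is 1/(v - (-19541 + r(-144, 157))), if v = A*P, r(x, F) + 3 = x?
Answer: 1/30002 ≈ 3.3331e-5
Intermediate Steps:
r(x, F) = -3 + x
v = 10314 (v = 573*18 = 10314)
1/(v - (-19541 + r(-144, 157))) = 1/(10314 - (-19541 + (-3 - 144))) = 1/(10314 - (-19541 - 147)) = 1/(10314 - 1*(-19688)) = 1/(10314 + 19688) = 1/30002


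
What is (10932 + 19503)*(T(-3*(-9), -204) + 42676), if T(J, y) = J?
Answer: 1299665805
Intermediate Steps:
(10932 + 19503)*(T(-3*(-9), -204) + 42676) = (10932 + 19503)*(-3*(-9) + 42676) = 30435*(27 + 42676) = 30435*42703 = 1299665805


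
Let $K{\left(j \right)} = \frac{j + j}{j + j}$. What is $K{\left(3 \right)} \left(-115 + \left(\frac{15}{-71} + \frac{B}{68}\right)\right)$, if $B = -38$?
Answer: $- \frac{279469}{2414} \approx -115.77$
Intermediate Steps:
$K{\left(j \right)} = 1$ ($K{\left(j \right)} = \frac{2 j}{2 j} = 2 j \frac{1}{2 j} = 1$)
$K{\left(3 \right)} \left(-115 + \left(\frac{15}{-71} + \frac{B}{68}\right)\right) = 1 \left(-115 + \left(\frac{15}{-71} - \frac{38}{68}\right)\right) = 1 \left(-115 + \left(15 \left(- \frac{1}{71}\right) - \frac{19}{34}\right)\right) = 1 \left(-115 - \frac{1859}{2414}\right) = 1 \left(- \frac{279469}{2414}\right) = - \frac{279469}{2414}$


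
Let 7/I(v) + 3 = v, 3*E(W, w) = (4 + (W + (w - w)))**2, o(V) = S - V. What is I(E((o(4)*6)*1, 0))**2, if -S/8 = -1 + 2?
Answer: 441/21298225 ≈ 2.0706e-5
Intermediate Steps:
S = -8 (S = -8*(-1 + 2) = -8*1 = -8)
o(V) = -8 - V
E(W, w) = (4 + W)**2/3 (E(W, w) = (4 + (W + (w - w)))**2/3 = (4 + (W + 0))**2/3 = (4 + W)**2/3)
I(v) = 7/(-3 + v)
I(E((o(4)*6)*1, 0))**2 = (7/(-3 + (4 + ((-8 - 1*4)*6)*1)**2/3))**2 = (7/(-3 + (4 + ((-8 - 4)*6)*1)**2/3))**2 = (7/(-3 + (4 - 12*6*1)**2/3))**2 = (7/(-3 + (4 - 72*1)**2/3))**2 = (7/(-3 + (4 - 72)**2/3))**2 = (7/(-3 + (1/3)*(-68)**2))**2 = (7/(-3 + (1/3)*4624))**2 = (7/(-3 + 4624/3))**2 = (7/(4615/3))**2 = (7*(3/4615))**2 = (21/4615)**2 = 441/21298225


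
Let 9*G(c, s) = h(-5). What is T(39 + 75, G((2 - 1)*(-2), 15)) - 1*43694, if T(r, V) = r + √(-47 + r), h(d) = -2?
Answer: -43580 + √67 ≈ -43572.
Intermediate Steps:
G(c, s) = -2/9 (G(c, s) = (⅑)*(-2) = -2/9)
T(39 + 75, G((2 - 1)*(-2), 15)) - 1*43694 = ((39 + 75) + √(-47 + (39 + 75))) - 1*43694 = (114 + √(-47 + 114)) - 43694 = (114 + √67) - 43694 = -43580 + √67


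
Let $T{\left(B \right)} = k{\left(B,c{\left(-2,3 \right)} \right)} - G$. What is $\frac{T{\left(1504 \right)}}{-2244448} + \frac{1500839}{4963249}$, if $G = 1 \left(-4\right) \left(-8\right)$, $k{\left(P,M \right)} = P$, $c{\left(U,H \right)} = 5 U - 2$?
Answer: $\frac{105039037167}{348117321611} \approx 0.30173$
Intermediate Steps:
$c{\left(U,H \right)} = -2 + 5 U$
$G = 32$ ($G = \left(-4\right) \left(-8\right) = 32$)
$T{\left(B \right)} = -32 + B$ ($T{\left(B \right)} = B - 32 = -32 + B$)
$\frac{T{\left(1504 \right)}}{-2244448} + \frac{1500839}{4963249} = \frac{-32 + 1504}{-2244448} + \frac{1500839}{4963249} = 1472 \left(- \frac{1}{2244448}\right) + 1500839 \cdot \frac{1}{4963249} = - \frac{46}{70139} + \frac{1500839}{4963249} = \frac{105039037167}{348117321611}$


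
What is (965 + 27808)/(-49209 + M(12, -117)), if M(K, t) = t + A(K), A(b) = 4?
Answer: -28773/49322 ≈ -0.58337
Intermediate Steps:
M(K, t) = 4 + t (M(K, t) = t + 4 = 4 + t)
(965 + 27808)/(-49209 + M(12, -117)) = (965 + 27808)/(-49209 + (4 - 117)) = 28773/(-49209 - 113) = 28773/(-49322) = 28773*(-1/49322) = -28773/49322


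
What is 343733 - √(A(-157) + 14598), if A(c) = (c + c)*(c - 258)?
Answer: 343733 - 2*√36227 ≈ 3.4335e+5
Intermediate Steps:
A(c) = 2*c*(-258 + c) (A(c) = (2*c)*(-258 + c) = 2*c*(-258 + c))
343733 - √(A(-157) + 14598) = 343733 - √(2*(-157)*(-258 - 157) + 14598) = 343733 - √(2*(-157)*(-415) + 14598) = 343733 - √(130310 + 14598) = 343733 - √144908 = 343733 - 2*√36227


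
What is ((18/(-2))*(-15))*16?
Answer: 2160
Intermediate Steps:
((18/(-2))*(-15))*16 = ((18*(-½))*(-15))*16 = -9*(-15)*16 = 135*16 = 2160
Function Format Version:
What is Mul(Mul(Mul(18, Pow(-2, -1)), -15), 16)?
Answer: 2160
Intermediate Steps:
Mul(Mul(Mul(18, Pow(-2, -1)), -15), 16) = Mul(Mul(Mul(18, Rational(-1, 2)), -15), 16) = Mul(Mul(-9, -15), 16) = Mul(135, 16) = 2160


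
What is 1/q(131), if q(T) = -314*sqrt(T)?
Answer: -sqrt(131)/41134 ≈ -0.00027825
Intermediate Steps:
1/q(131) = 1/(-314*sqrt(131)) = -sqrt(131)/41134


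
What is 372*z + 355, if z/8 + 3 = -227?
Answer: -684125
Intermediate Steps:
z = -1840 (z = -24 + 8*(-227) = -24 - 1816 = -1840)
372*z + 355 = 372*(-1840) + 355 = -684480 + 355 = -684125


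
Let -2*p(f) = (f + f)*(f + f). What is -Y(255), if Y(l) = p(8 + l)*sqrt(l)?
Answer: 138338*sqrt(255) ≈ 2.2091e+6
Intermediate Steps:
p(f) = -2*f**2 (p(f) = -(f + f)*(f + f)/2 = -2*f*2*f/2 = -2*f**2)
Y(l) = -2*sqrt(l)*(8 + l)**2 (Y(l) = (-2*(8 + l)**2)*sqrt(l) = -2*sqrt(l)*(8 + l)**2)
-Y(255) = -(-2)*sqrt(255)*(8 + 255)**2 = -(-2)*sqrt(255)*263**2 = -(-2)*sqrt(255)*69169 = -(-138338)*sqrt(255) = 138338*sqrt(255)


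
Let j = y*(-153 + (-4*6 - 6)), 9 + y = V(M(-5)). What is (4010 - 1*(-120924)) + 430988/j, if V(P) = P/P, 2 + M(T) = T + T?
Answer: 45833591/366 ≈ 1.2523e+5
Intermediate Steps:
M(T) = -2 + 2*T (M(T) = -2 + (T + T) = -2 + 2*T)
V(P) = 1
y = -8 (y = -9 + 1 = -8)
j = 1464 (j = -8*(-153 + (-4*6 - 6)) = -8*(-153 + (-24 - 6)) = -8*(-153 - 30) = -8*(-183) = 1464)
(4010 - 1*(-120924)) + 430988/j = (4010 - 1*(-120924)) + 430988/1464 = (4010 + 120924) + 430988*(1/1464) = 124934 + 107747/366 = 45833591/366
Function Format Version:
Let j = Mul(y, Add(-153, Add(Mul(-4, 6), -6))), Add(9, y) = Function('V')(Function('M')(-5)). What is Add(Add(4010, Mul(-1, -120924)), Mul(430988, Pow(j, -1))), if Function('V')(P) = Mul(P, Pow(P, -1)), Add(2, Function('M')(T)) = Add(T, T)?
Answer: Rational(45833591, 366) ≈ 1.2523e+5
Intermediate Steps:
Function('M')(T) = Add(-2, Mul(2, T)) (Function('M')(T) = Add(-2, Add(T, T)) = Add(-2, Mul(2, T)))
Function('V')(P) = 1
y = -8 (y = Add(-9, 1) = -8)
j = 1464 (j = Mul(-8, Add(-153, Add(Mul(-4, 6), -6))) = Mul(-8, Add(-153, Add(-24, -6))) = Mul(-8, Add(-153, -30)) = Mul(-8, -183) = 1464)
Add(Add(4010, Mul(-1, -120924)), Mul(430988, Pow(j, -1))) = Add(Add(4010, Mul(-1, -120924)), Mul(430988, Pow(1464, -1))) = Add(Add(4010, 120924), Mul(430988, Rational(1, 1464))) = Add(124934, Rational(107747, 366)) = Rational(45833591, 366)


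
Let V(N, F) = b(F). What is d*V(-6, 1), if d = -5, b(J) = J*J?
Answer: -5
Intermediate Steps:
b(J) = J²
V(N, F) = F²
d*V(-6, 1) = -5*1² = -5*1 = -5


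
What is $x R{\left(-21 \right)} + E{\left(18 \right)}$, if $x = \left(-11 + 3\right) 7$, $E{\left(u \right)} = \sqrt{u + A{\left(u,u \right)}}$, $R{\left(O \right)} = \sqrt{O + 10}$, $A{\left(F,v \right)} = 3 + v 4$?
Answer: $\sqrt{93} - 56 i \sqrt{11} \approx 9.6436 - 185.73 i$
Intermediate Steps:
$A{\left(F,v \right)} = 3 + 4 v$
$R{\left(O \right)} = \sqrt{10 + O}$
$E{\left(u \right)} = \sqrt{3 + 5 u}$ ($E{\left(u \right)} = \sqrt{u + \left(3 + 4 u\right)} = \sqrt{3 + 5 u}$)
$x = -56$ ($x = \left(-8\right) 7 = -56$)
$x R{\left(-21 \right)} + E{\left(18 \right)} = - 56 \sqrt{10 - 21} + \sqrt{3 + 5 \cdot 18} = - 56 \sqrt{-11} + \sqrt{3 + 90} = - 56 i \sqrt{11} + \sqrt{93} = \sqrt{93} - 56 i \sqrt{11}$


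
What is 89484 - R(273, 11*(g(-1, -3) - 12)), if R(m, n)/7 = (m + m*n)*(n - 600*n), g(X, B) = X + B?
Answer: 35256510684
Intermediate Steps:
g(X, B) = B + X
R(m, n) = -4193*n*(m + m*n) (R(m, n) = 7*((m + m*n)*(n - 600*n)) = 7*((m + m*n)*(-599*n)) = 7*(-599*n*(m + m*n)) = -4193*n*(m + m*n))
89484 - R(273, 11*(g(-1, -3) - 12)) = 89484 - (-4193)*273*11*((-3 - 1) - 12)*(1 + 11*((-3 - 1) - 12)) = 89484 - (-4193)*273*11*(-4 - 12)*(1 + 11*(-4 - 12)) = 89484 - (-4193)*273*11*(-16)*(1 + 11*(-16)) = 89484 - (-4193)*273*(-176)*(1 - 176) = 89484 - (-4193)*273*(-176)*(-175) = 89484 - 1*(-35256421200) = 89484 + 35256421200 = 35256510684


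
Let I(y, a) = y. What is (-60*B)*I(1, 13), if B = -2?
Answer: 120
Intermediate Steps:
(-60*B)*I(1, 13) = -60*(-2)*1 = 120*1 = 120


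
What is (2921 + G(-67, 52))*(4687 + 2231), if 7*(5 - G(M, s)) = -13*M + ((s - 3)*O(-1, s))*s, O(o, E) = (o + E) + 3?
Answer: -816192558/7 ≈ -1.1660e+8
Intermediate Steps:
O(o, E) = 3 + E + o (O(o, E) = (E + o) + 3 = 3 + E + o)
G(M, s) = 5 + 13*M/7 - s*(-3 + s)*(2 + s)/7 (G(M, s) = 5 - (-13*M + ((s - 3)*(3 + s - 1))*s)/7 = 5 - (-13*M + ((-3 + s)*(2 + s))*s)/7 = 5 - (-13*M + s*(-3 + s)*(2 + s))/7 = 5 + (13*M/7 - s*(-3 + s)*(2 + s)/7) = 5 + 13*M/7 - s*(-3 + s)*(2 + s)/7)
(2921 + G(-67, 52))*(4687 + 2231) = (2921 + (5 - ⅐*52³ + (⅐)*52² + (6/7)*52 + (13/7)*(-67)))*(4687 + 2231) = (2921 + (5 - ⅐*140608 + (⅐)*2704 + 312/7 - 871/7))*6918 = (2921 + (5 - 140608/7 + 2704/7 + 312/7 - 871/7))*6918 = (2921 - 138428/7)*6918 = -117981/7*6918 = -816192558/7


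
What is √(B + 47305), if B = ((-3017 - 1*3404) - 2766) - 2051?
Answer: √36067 ≈ 189.91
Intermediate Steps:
B = -11238 (B = ((-3017 - 3404) - 2766) - 2051 = (-6421 - 2766) - 2051 = -9187 - 2051 = -11238)
√(B + 47305) = √(-11238 + 47305) = √36067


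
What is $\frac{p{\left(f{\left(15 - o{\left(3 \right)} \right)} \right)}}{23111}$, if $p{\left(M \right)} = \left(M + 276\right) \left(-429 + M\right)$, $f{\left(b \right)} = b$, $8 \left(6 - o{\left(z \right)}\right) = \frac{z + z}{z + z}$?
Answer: $- \frac{7661879}{1479104} \approx -5.1801$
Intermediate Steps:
$o{\left(z \right)} = \frac{47}{8}$ ($o{\left(z \right)} = 6 - \frac{\left(z + z\right) \frac{1}{z + z}}{8} = 6 - \frac{2 z \frac{1}{2 z}}{8} = 6 - \frac{1}{8} = \frac{47}{8}$)
$p{\left(M \right)} = \left(-429 + M\right) \left(276 + M\right)$ ($p{\left(M \right)} = \left(276 + M\right) \left(-429 + M\right) = \left(-429 + M\right) \left(276 + M\right)$)
$\frac{p{\left(f{\left(15 - o{\left(3 \right)} \right)} \right)}}{23111} = \frac{-118404 + \left(15 - \frac{47}{8}\right)^{2} - 153 \left(15 - \frac{47}{8}\right)}{23111} = \left(-118404 + \left(15 - \frac{47}{8}\right)^{2} - 153 \left(15 - \frac{47}{8}\right)\right) \frac{1}{23111} = \left(-118404 + \left(\frac{73}{8}\right)^{2} - \frac{11169}{8}\right) \frac{1}{23111} = \left(-118404 + \frac{5329}{64} - \frac{11169}{8}\right) \frac{1}{23111} = \left(- \frac{7661879}{64}\right) \frac{1}{23111} = - \frac{7661879}{1479104}$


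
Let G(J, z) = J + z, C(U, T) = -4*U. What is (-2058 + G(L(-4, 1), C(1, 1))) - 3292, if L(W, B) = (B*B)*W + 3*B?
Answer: -5355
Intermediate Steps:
L(W, B) = 3*B + W*B**2 (L(W, B) = B**2*W + 3*B = W*B**2 + 3*B = 3*B + W*B**2)
(-2058 + G(L(-4, 1), C(1, 1))) - 3292 = (-2058 + (1*(3 + 1*(-4)) - 4*1)) - 3292 = (-2058 + (1*(3 - 4) - 4)) - 3292 = (-2058 + (1*(-1) - 4)) - 3292 = (-2058 + (-1 - 4)) - 3292 = (-2058 - 5) - 3292 = -2063 - 3292 = -5355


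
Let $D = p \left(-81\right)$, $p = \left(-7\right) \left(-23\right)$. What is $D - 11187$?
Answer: $-24228$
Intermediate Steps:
$p = 161$
$D = -13041$ ($D = 161 \left(-81\right) = -13041$)
$D - 11187 = -13041 - 11187 = -24228$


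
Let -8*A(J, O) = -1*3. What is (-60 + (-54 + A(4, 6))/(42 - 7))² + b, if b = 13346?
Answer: 1343164841/78400 ≈ 17132.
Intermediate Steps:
A(J, O) = 3/8 (A(J, O) = -(-1)*3/8 = -⅛*(-3) = 3/8)
(-60 + (-54 + A(4, 6))/(42 - 7))² + b = (-60 + (-54 + 3/8)/(42 - 7))² + 13346 = (-60 - 429/8/35)² + 13346 = (-60 - 429/8*1/35)² + 13346 = (-60 - 429/280)² + 13346 = (-17229/280)² + 13346 = 296838441/78400 + 13346 = 1343164841/78400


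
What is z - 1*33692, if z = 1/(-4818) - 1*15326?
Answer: -236168725/4818 ≈ -49018.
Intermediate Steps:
z = -73840669/4818 (z = -1/4818 - 15326 = -73840669/4818 ≈ -15326.)
z - 1*33692 = -73840669/4818 - 1*33692 = -73840669/4818 - 33692 = -236168725/4818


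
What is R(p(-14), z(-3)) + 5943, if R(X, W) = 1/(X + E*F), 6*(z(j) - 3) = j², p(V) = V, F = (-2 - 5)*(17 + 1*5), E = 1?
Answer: 998423/168 ≈ 5943.0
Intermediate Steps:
F = -154 (F = -7*(17 + 5) = -7*22 = -154)
z(j) = 3 + j²/6
R(X, W) = 1/(-154 + X) (R(X, W) = 1/(X + 1*(-154)) = 1/(X - 154) = 1/(-154 + X))
R(p(-14), z(-3)) + 5943 = 1/(-154 - 14) + 5943 = 1/(-168) + 5943 = -1/168 + 5943 = 998423/168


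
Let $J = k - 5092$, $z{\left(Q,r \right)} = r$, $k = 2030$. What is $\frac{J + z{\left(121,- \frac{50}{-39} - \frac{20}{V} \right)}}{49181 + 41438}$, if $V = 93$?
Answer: $- \frac{1233556}{36519457} \approx -0.033778$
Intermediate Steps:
$J = -3062$ ($J = 2030 - 5092 = -3062$)
$\frac{J + z{\left(121,- \frac{50}{-39} - \frac{20}{V} \right)}}{49181 + 41438} = \frac{-3062 - \left(- \frac{50}{39} + \frac{20}{93}\right)}{49181 + 41438} = \frac{-3062 - - \frac{430}{403}}{90619} = \left(-3062 + \left(\frac{50}{39} - \frac{20}{93}\right)\right) \frac{1}{90619} = \left(-3062 + \frac{430}{403}\right) \frac{1}{90619} = \left(- \frac{1233556}{403}\right) \frac{1}{90619} = - \frac{1233556}{36519457}$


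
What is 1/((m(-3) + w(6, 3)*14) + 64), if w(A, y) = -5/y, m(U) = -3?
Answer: 3/113 ≈ 0.026549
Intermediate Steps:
1/((m(-3) + w(6, 3)*14) + 64) = 1/((-3 - 5/3*14) + 64) = 1/((-3 - 70/3) + 64) = 1/(-79/3 + 64) = 1/(113/3) = 3/113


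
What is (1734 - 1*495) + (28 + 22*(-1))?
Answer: 1245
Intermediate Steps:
(1734 - 1*495) + (28 + 22*(-1)) = (1734 - 495) + (28 - 22) = 1239 + 6 = 1245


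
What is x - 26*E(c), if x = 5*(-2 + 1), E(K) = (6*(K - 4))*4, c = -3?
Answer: 4363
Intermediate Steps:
E(K) = -96 + 24*K (E(K) = (6*(-4 + K))*4 = (-24 + 6*K)*4 = -96 + 24*K)
x = -5 (x = 5*(-1) = -5)
x - 26*E(c) = -5 - 26*(-96 + 24*(-3)) = -5 - 26*(-96 - 72) = -5 - 26*(-168) = -5 + 4368 = 4363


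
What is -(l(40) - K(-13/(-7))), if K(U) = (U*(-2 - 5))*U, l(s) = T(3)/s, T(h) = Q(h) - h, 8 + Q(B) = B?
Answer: -838/35 ≈ -23.943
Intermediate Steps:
Q(B) = -8 + B
T(h) = -8 (T(h) = (-8 + h) - h = -8)
l(s) = -8/s
K(U) = -7*U**2 (K(U) = (U*(-7))*U = (-7*U)*U = -7*U**2)
-(l(40) - K(-13/(-7))) = -(-8/40 - (-7)*(-13/(-7))**2) = -(-8*1/40 - (-7)*(-13*(-1/7))**2) = -(-1/5 - (-7)*(13/7)**2) = -(-1/5 - (-7)*169/49) = -(-1/5 - 1*(-169/7)) = -(-1/5 + 169/7) = -1*838/35 = -838/35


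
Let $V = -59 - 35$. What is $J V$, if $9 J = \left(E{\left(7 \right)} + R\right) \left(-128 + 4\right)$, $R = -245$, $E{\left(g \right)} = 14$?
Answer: $- \frac{897512}{3} \approx -2.9917 \cdot 10^{5}$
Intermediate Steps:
$V = -94$ ($V = -59 - 35 = -94$)
$J = \frac{9548}{3}$ ($J = \frac{\left(14 - 245\right) \left(-128 + 4\right)}{9} = \frac{\left(-231\right) \left(-124\right)}{9} = \frac{1}{9} \cdot 28644 = \frac{9548}{3} \approx 3182.7$)
$J V = \frac{9548}{3} \left(-94\right) = - \frac{897512}{3}$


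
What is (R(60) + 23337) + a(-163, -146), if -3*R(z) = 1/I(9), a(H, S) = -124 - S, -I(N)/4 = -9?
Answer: 2522771/108 ≈ 23359.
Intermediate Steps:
I(N) = 36 (I(N) = -4*(-9) = 36)
R(z) = -1/108 (R(z) = -⅓/36 = -⅓*1/36 = -1/108)
(R(60) + 23337) + a(-163, -146) = (-1/108 + 23337) + (-124 - 1*(-146)) = 2520395/108 + (-124 + 146) = 2520395/108 + 22 = 2522771/108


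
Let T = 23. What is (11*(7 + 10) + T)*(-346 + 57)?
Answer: -60690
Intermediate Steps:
(11*(7 + 10) + T)*(-346 + 57) = (11*(7 + 10) + 23)*(-346 + 57) = (11*17 + 23)*(-289) = (187 + 23)*(-289) = 210*(-289) = -60690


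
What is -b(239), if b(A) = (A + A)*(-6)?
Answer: 2868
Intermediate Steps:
b(A) = -12*A (b(A) = (2*A)*(-6) = -12*A)
-b(239) = -(-12)*239 = -1*(-2868) = 2868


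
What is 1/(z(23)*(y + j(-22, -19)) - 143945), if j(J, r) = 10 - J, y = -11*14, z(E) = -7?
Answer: -1/143091 ≈ -6.9886e-6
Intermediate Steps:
y = -154
1/(z(23)*(y + j(-22, -19)) - 143945) = 1/(-7*(-154 + (10 - 1*(-22))) - 143945) = 1/(-7*(-154 + (10 + 22)) - 143945) = 1/(-7*(-154 + 32) - 143945) = 1/(-7*(-122) - 143945) = 1/(854 - 143945) = 1/(-143091) = -1/143091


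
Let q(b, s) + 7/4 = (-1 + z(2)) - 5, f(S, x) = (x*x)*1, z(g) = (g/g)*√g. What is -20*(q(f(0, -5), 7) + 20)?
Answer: -245 - 20*√2 ≈ -273.28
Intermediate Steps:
z(g) = √g (z(g) = 1*√g = √g)
f(S, x) = x² (f(S, x) = x²*1 = x²)
q(b, s) = -31/4 + √2 (q(b, s) = -7/4 + ((-1 + √2) - 5) = -7/4 + (-6 + √2) = -31/4 + √2)
-20*(q(f(0, -5), 7) + 20) = -20*((-31/4 + √2) + 20) = -20*(49/4 + √2) = -245 - 20*√2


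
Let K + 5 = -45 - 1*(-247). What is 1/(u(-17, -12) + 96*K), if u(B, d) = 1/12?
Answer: 12/226945 ≈ 5.2876e-5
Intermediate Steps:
u(B, d) = 1/12
K = 197 (K = -5 + (-45 - 1*(-247)) = -5 + (-45 + 247) = -5 + 202 = 197)
1/(u(-17, -12) + 96*K) = 1/(1/12 + 96*197) = 1/(1/12 + 18912) = 1/(226945/12) = 12/226945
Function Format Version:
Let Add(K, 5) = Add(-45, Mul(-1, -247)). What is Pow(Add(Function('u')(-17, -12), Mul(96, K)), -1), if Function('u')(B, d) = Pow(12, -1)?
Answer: Rational(12, 226945) ≈ 5.2876e-5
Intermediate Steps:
Function('u')(B, d) = Rational(1, 12)
K = 197 (K = Add(-5, Add(-45, Mul(-1, -247))) = Add(-5, Add(-45, 247)) = Add(-5, 202) = 197)
Pow(Add(Function('u')(-17, -12), Mul(96, K)), -1) = Pow(Add(Rational(1, 12), Mul(96, 197)), -1) = Pow(Add(Rational(1, 12), 18912), -1) = Pow(Rational(226945, 12), -1) = Rational(12, 226945)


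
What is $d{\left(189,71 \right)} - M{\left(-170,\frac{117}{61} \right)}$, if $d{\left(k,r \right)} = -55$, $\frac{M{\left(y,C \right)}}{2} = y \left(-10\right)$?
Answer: $-3455$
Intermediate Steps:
$M{\left(y,C \right)} = - 20 y$ ($M{\left(y,C \right)} = 2 y \left(-10\right) = 2 \left(- 10 y\right) = - 20 y$)
$d{\left(189,71 \right)} - M{\left(-170,\frac{117}{61} \right)} = -55 - \left(-20\right) \left(-170\right) = -55 - 3400 = -3455$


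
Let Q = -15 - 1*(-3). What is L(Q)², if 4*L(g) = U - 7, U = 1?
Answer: 9/4 ≈ 2.2500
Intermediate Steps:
Q = -12 (Q = -15 + 3 = -12)
L(g) = -3/2 (L(g) = (1 - 7)/4 = (¼)*(-6) = -3/2)
L(Q)² = (-3/2)² = 9/4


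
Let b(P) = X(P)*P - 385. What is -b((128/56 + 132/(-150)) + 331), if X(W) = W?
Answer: -3372074616/30625 ≈ -1.1011e+5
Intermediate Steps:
b(P) = -385 + P² (b(P) = P*P - 385 = P² - 385 = -385 + P²)
-b((128/56 + 132/(-150)) + 331) = -(-385 + ((128/56 + 132/(-150)) + 331)²) = -(-385 + ((128*(1/56) + 132*(-1/150)) + 331)²) = -(-385 + ((16/7 - 22/25) + 331)²) = -(-385 + (246/175 + 331)²) = -(-385 + (58171/175)²) = -(-385 + 3383865241/30625) = -1*3372074616/30625 = -3372074616/30625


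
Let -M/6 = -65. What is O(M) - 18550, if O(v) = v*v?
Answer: 133550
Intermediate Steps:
M = 390 (M = -6*(-65) = 390)
O(v) = v²
O(M) - 18550 = 390² - 18550 = 152100 - 18550 = 133550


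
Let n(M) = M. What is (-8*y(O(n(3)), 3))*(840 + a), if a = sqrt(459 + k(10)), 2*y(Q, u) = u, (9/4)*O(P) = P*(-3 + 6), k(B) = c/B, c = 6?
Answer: -10080 - 12*sqrt(11490)/5 ≈ -10337.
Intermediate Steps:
k(B) = 6/B
O(P) = 4*P/3 (O(P) = 4*(P*(-3 + 6))/9 = 4*(P*3)/9 = 4*(3*P)/9 = 4*P/3)
y(Q, u) = u/2
a = sqrt(11490)/5 (a = sqrt(459 + 6/10) = sqrt(459 + 6*(1/10)) = sqrt(459 + 3/5) = sqrt(2298/5) = sqrt(11490)/5 ≈ 21.438)
(-8*y(O(n(3)), 3))*(840 + a) = (-4*3)*(840 + sqrt(11490)/5) = (-8*3/2)*(840 + sqrt(11490)/5) = -12*(840 + sqrt(11490)/5) = -10080 - 12*sqrt(11490)/5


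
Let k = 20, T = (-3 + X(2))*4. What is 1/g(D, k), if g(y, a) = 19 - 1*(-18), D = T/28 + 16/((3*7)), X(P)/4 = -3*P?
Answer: 1/37 ≈ 0.027027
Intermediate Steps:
X(P) = -12*P (X(P) = 4*(-3*P) = -12*P)
T = -108 (T = (-3 - 12*2)*4 = (-3 - 24)*4 = -27*4 = -108)
D = -65/21 (D = -108/28 + 16/((3*7)) = -108*1/28 + 16/21 = -27/7 + 16*(1/21) = -27/7 + 16/21 = -65/21 ≈ -3.0952)
g(y, a) = 37 (g(y, a) = 19 + 18 = 37)
1/g(D, k) = 1/37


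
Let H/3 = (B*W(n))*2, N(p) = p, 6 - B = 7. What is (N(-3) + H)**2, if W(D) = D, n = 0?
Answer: 9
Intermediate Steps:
B = -1 (B = 6 - 1*7 = 6 - 7 = -1)
H = 0 (H = 3*(-1*0*2) = 3*(0*2) = 3*0 = 0)
(N(-3) + H)**2 = (-3 + 0)**2 = (-3)**2 = 9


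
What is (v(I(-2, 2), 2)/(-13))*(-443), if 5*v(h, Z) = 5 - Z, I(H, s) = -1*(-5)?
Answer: 1329/65 ≈ 20.446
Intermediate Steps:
I(H, s) = 5
v(h, Z) = 1 - Z/5 (v(h, Z) = (5 - Z)/5 = 1 - Z/5)
(v(I(-2, 2), 2)/(-13))*(-443) = ((1 - ⅕*2)/(-13))*(-443) = ((1 - ⅖)*(-1/13))*(-443) = ((⅗)*(-1/13))*(-443) = -3/65*(-443) = 1329/65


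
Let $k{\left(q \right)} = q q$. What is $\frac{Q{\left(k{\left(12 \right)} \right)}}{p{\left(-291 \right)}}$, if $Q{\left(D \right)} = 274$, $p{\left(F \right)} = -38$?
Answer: $- \frac{137}{19} \approx -7.2105$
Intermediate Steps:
$k{\left(q \right)} = q^{2}$
$\frac{Q{\left(k{\left(12 \right)} \right)}}{p{\left(-291 \right)}} = \frac{274}{-38} = 274 \left(- \frac{1}{38}\right) = - \frac{137}{19}$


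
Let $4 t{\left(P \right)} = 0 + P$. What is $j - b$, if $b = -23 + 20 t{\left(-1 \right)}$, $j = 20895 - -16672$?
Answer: $37595$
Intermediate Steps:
$j = 37567$ ($j = 20895 + 16672 = 37567$)
$t{\left(P \right)} = \frac{P}{4}$ ($t{\left(P \right)} = \frac{0 + P}{4} = \frac{P}{4}$)
$b = -28$ ($b = -23 + 20 \cdot \frac{1}{4} \left(-1\right) = -23 + 20 \left(- \frac{1}{4}\right) = -23 - 5 = -28$)
$j - b = 37567 - -28 = 37567 + 28 = 37595$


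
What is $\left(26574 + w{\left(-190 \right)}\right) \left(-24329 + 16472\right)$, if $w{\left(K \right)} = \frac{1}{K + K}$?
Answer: $- \frac{79340920983}{380} \approx -2.0879 \cdot 10^{8}$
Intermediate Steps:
$w{\left(K \right)} = \frac{1}{2 K}$
$\left(26574 + w{\left(-190 \right)}\right) \left(-24329 + 16472\right) = \left(26574 + \frac{1}{2 \left(-190\right)}\right) \left(-24329 + 16472\right) = \left(26574 + \frac{1}{2} \left(- \frac{1}{190}\right)\right) \left(-7857\right) = \left(26574 - \frac{1}{380}\right) \left(-7857\right) = \frac{10098119}{380} \left(-7857\right) = - \frac{79340920983}{380}$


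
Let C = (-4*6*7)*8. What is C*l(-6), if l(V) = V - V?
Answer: 0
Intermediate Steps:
l(V) = 0
C = -1344 (C = -24*7*8 = -168*8 = -1344)
C*l(-6) = -1344*0 = 0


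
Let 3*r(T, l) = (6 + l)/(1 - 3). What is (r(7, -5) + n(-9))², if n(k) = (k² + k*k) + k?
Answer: 840889/36 ≈ 23358.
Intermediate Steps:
r(T, l) = -1 - l/6 (r(T, l) = ((6 + l)/(1 - 3))/3 = ((6 + l)/(-2))/3 = ((6 + l)*(-½))/3 = (-3 - l/2)/3 = -1 - l/6)
n(k) = k + 2*k² (n(k) = (k² + k²) + k = 2*k² + k = k + 2*k²)
(r(7, -5) + n(-9))² = ((-1 - ⅙*(-5)) - 9*(1 + 2*(-9)))² = ((-1 + ⅚) - 9*(1 - 18))² = (-⅙ - 9*(-17))² = (-⅙ + 153)² = (917/6)² = 840889/36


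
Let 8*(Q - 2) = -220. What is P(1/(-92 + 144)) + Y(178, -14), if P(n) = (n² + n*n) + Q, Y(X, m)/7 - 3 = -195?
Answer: -1851563/1352 ≈ -1369.5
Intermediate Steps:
Q = -51/2 (Q = 2 + (⅛)*(-220) = 2 - 55/2 = -51/2 ≈ -25.500)
Y(X, m) = -1344 (Y(X, m) = 21 + 7*(-195) = 21 - 1365 = -1344)
P(n) = -51/2 + 2*n² (P(n) = (n² + n*n) - 51/2 = (n² + n²) - 51/2 = 2*n² - 51/2 = -51/2 + 2*n²)
P(1/(-92 + 144)) + Y(178, -14) = (-51/2 + 2*(1/(-92 + 144))²) - 1344 = (-51/2 + 2*(1/52)²) - 1344 = (-51/2 + 2*(1/2704)) - 1344 = (-51/2 + 1/1352) - 1344 = -34475/1352 - 1344 = -1851563/1352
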